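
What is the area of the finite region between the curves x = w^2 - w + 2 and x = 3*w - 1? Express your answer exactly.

4/3

Both boundary curves give x as a function of w, so integrate with respect to w. Setting them equal: w^2 - 4*w + 3 = 0, i.e. (w - 3)*(w - 1) = 0, so they meet at w = 1, 3.
For w in [1, 3], x = w^2 - w + 2 is on the left; area = ∫[1,3] (-(w^2 - 4*w + 3)) dw = 4/3.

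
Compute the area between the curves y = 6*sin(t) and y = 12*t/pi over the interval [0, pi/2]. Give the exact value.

6 - 3*pi/2

On [0, pi/2], (6*sin(t)) - (12*t/pi) = -12*t/pi + 6*sin(t) is ≥ 0 throughout, so the area is a single integral of |-12*t/pi + 6*sin(t)|.
∫[0,pi/2] (-12*t/pi + 6*sin(t)) dt = 6 - 3*pi/2.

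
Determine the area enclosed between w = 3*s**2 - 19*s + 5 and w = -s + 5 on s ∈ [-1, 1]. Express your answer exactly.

18

The difference (3*s**2 - 19*s + 5) - (-s + 5) = 3*s**2 - 18*s changes sign at s = 0 inside [-1, 1], so split the integral there.
∫[-1,0] (3*s**2 - 18*s) ds = 10.
∫[0,1] (3*s**2 - 18*s) ds = -8; the area of that piece is 8.
Total area = 10 + 8 = 18.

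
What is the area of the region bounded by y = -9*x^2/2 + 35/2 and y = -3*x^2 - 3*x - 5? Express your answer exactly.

Set the curves equal: -9*x^2/2 + 35/2 = -3*x^2 - 3*x - 5, so -3*x^2/2 + 3*x + 45/2 = 0, which factors as -3*(x - 5)*(x + 3)/2 = 0. The curves meet at x = -3, 5.
On [-3, 5], y = -9*x^2/2 + 35/2 is on top; that piece has area ∫[-3,5] (-3*x^2/2 + 3*x + 45/2) dx = 128.

128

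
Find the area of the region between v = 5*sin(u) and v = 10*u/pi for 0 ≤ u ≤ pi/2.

On [0, pi/2], (5*sin(u)) - (10*u/pi) = -10*u/pi + 5*sin(u) is ≥ 0 throughout, so the area is a single integral of |-10*u/pi + 5*sin(u)|.
∫[0,pi/2] (-10*u/pi + 5*sin(u)) du = 5 - 5*pi/4.

5 - 5*pi/4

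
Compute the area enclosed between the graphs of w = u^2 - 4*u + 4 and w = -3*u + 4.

Set the curves equal: u^2 - 4*u + 4 = -3*u + 4, so u^2 - u = 0, which factors as u*(u - 1) = 0. The curves meet at u = 0, 1.
On [0, 1], w = -3*u + 4 is on top; that piece has area ∫[0,1] (-(u^2 - u)) du = 1/6.

1/6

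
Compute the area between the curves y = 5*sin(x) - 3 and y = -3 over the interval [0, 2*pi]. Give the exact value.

20

The difference (5*sin(x) - 3) - (-3) = 5*sin(x) changes sign at x = pi inside [0, 2*pi], so split the integral there.
∫[0,pi] (5*sin(x)) dx = 10.
∫[pi,2*pi] (5*sin(x)) dx = -10; the area of that piece is 10.
Total area = 10 + 10 = 20.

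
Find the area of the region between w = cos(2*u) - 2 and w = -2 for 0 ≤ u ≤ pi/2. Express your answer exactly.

1

The difference (cos(2*u) - 2) - (-2) = cos(2*u) changes sign at u = pi/4 inside [0, pi/2], so split the integral there.
∫[0,pi/4] (cos(2*u)) du = 1/2.
∫[pi/4,pi/2] (cos(2*u)) du = -1/2; the area of that piece is 1/2.
Total area = 1/2 + 1/2 = 1.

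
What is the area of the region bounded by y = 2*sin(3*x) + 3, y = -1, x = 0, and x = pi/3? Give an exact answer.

4/3 + 4*pi/3

On [0, pi/3], (2*sin(3*x) + 3) - (-1) = 2*sin(3*x) + 4 is ≥ 0 throughout, so the area is a single integral of |2*sin(3*x) + 4|.
∫[0,pi/3] (2*sin(3*x) + 4) dx = 4/3 + 4*pi/3.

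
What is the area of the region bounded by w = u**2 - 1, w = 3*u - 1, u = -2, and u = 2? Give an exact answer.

12

The difference (u**2 - 1) - (3*u - 1) = u**2 - 3*u changes sign at u = 0 inside [-2, 2], so split the integral there.
∫[-2,0] (u**2 - 3*u) du = 26/3.
∫[0,2] (u**2 - 3*u) du = -10/3; the area of that piece is 10/3.
Total area = 26/3 + 10/3 = 12.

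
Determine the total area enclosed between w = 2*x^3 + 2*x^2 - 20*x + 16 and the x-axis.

443/3

The curve meets the x-axis where 2*x^3 + 2*x^2 - 20*x + 16 = 0, i.e. 2*(x - 2)*(x - 1)*(x + 4) = 0, at x = -4, 1, 2.
On [-4, 1] the curve lies above the axis; ∫[-4,1] (2*x^3 + 2*x^2 - 20*x + 16) dx = 875/6, giving area 875/6.
On [1, 2] the curve lies below the axis; ∫[1,2] (2*x^3 + 2*x^2 - 20*x + 16) dx = -11/6, giving area 11/6.
Total area = 875/6 + 11/6 = 443/3.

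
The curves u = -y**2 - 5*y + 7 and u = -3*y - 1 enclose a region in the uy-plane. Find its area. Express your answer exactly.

Both boundary curves give u as a function of y, so integrate with respect to y. Setting them equal: -y**2 - 2*y + 8 = 0, i.e. -(y - 2)*(y + 4) = 0, so they meet at y = -4, 2.
For y in [-4, 2], u = -y**2 - 5*y + 7 is on the right; area = ∫[-4,2] (-y**2 - 2*y + 8) dy = 36.

36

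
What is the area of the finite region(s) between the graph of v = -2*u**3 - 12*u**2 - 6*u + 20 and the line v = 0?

The curve meets the u-axis where -2*u**3 - 12*u**2 - 6*u + 20 = 0, i.e. -2*(u - 1)*(u + 2)*(u + 5) = 0, at u = -5, -2, 1.
On [-5, -2] the curve lies below the axis; ∫[-5,-2] (-2*u**3 - 12*u**2 - 6*u + 20) du = -81/2, giving area 81/2.
On [-2, 1] the curve lies above the axis; ∫[-2,1] (-2*u**3 - 12*u**2 - 6*u + 20) du = 81/2, giving area 81/2.
Total area = 81/2 + 81/2 = 81.

81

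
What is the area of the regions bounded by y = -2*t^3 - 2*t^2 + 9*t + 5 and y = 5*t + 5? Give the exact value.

37/6

Set the curves equal: -2*t^3 - 2*t^2 + 9*t + 5 = 5*t + 5, so -2*t^3 - 2*t^2 + 4*t = 0, which factors as -2*t*(t - 1)*(t + 2) = 0. The curves meet at t = -2, 0, 1.
On [-2, 0], y = 5*t + 5 is on top; that piece has area ∫[-2,0] (-(-2*t^3 - 2*t^2 + 4*t)) dt = 16/3.
On [0, 1], y = -2*t^3 - 2*t^2 + 9*t + 5 is on top; that piece has area ∫[0,1] (-2*t^3 - 2*t^2 + 4*t) dt = 5/6.
Total enclosed area = 16/3 + 5/6 = 37/6.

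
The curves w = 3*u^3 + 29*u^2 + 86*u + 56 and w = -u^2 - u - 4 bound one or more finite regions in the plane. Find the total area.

Set the curves equal: 3*u^3 + 29*u^2 + 86*u + 56 = -u^2 - u - 4, so 3*u^3 + 30*u^2 + 87*u + 60 = 0, which factors as 3*(u + 1)*(u + 4)*(u + 5) = 0. The curves meet at u = -5, -4, -1.
On [-5, -4], w = 3*u^3 + 29*u^2 + 86*u + 56 is on top; that piece has area ∫[-5,-4] (3*u^3 + 30*u^2 + 87*u + 60) du = 7/4.
On [-4, -1], w = -u^2 - u - 4 is on top; that piece has area ∫[-4,-1] (-(3*u^3 + 30*u^2 + 87*u + 60)) du = 135/4.
Total enclosed area = 7/4 + 135/4 = 71/2.

71/2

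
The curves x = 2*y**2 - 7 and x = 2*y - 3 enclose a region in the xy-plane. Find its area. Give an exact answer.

9

Both boundary curves give x as a function of y, so integrate with respect to y. Setting them equal: 2*y**2 - 2*y - 4 = 0, i.e. 2*(y - 2)*(y + 1) = 0, so they meet at y = -1, 2.
For y in [-1, 2], x = 2*y**2 - 7 is on the left; area = ∫[-1,2] (-(2*y**2 - 2*y - 4)) dy = 9.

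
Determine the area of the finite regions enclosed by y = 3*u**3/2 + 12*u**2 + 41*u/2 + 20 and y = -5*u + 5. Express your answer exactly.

71/4

Set the curves equal: 3*u**3/2 + 12*u**2 + 41*u/2 + 20 = -5*u + 5, so 3*u**3/2 + 12*u**2 + 51*u/2 + 15 = 0, which factors as 3*(u + 1)*(u + 2)*(u + 5)/2 = 0. The curves meet at u = -5, -2, -1.
On [-5, -2], y = 3*u**3/2 + 12*u**2 + 41*u/2 + 20 is on top; that piece has area ∫[-5,-2] (3*u**3/2 + 12*u**2 + 51*u/2 + 15) du = 135/8.
On [-2, -1], y = -5*u + 5 is on top; that piece has area ∫[-2,-1] (-(3*u**3/2 + 12*u**2 + 51*u/2 + 15)) du = 7/8.
Total enclosed area = 135/8 + 7/8 = 71/4.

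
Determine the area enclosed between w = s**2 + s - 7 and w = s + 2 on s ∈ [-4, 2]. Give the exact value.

110/3

The difference (s**2 + s - 7) - (s + 2) = s**2 - 9 changes sign at s = -3 inside [-4, 2], so split the integral there.
∫[-4,-3] (s**2 - 9) ds = 10/3.
∫[-3,2] (s**2 - 9) ds = -100/3; the area of that piece is 100/3.
Total area = 10/3 + 100/3 = 110/3.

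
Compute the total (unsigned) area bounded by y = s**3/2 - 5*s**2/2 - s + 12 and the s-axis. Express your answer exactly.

443/12

The curve meets the s-axis where s**3/2 - 5*s**2/2 - s + 12 = 0, i.e. (s - 4)*(s - 3)*(s + 2)/2 = 0, at s = -2, 3, 4.
On [-2, 3] the curve lies above the axis; ∫[-2,3] (s**3/2 - 5*s**2/2 - s + 12) ds = 875/24, giving area 875/24.
On [3, 4] the curve lies below the axis; ∫[3,4] (s**3/2 - 5*s**2/2 - s + 12) ds = -11/24, giving area 11/24.
Total area = 875/24 + 11/24 = 443/12.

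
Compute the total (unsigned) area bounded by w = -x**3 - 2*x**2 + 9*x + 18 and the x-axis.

The curve meets the x-axis where -x**3 - 2*x**2 + 9*x + 18 = 0, i.e. -(x - 3)*(x + 2)*(x + 3) = 0, at x = -3, -2, 3.
On [-3, -2] the curve lies below the axis; ∫[-3,-2] (-x**3 - 2*x**2 + 9*x + 18) dx = -11/12, giving area 11/12.
On [-2, 3] the curve lies above the axis; ∫[-2,3] (-x**3 - 2*x**2 + 9*x + 18) dx = 875/12, giving area 875/12.
Total area = 11/12 + 875/12 = 443/6.

443/6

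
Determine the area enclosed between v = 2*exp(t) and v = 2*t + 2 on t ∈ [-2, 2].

-8 - 2*exp(-2) + 2*exp(2)

On [-2, 2], (2*exp(t)) - (2*t + 2) = -2*t + 2*exp(t) - 2 is ≥ 0 throughout, so the area is a single integral of |-2*t + 2*exp(t) - 2|.
∫[-2,2] (-2*t + 2*exp(t) - 2) dt = -8 - 2*exp(-2) + 2*exp(2).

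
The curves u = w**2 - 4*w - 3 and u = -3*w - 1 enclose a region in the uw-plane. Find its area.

9/2

Both boundary curves give u as a function of w, so integrate with respect to w. Setting them equal: w**2 - w - 2 = 0, i.e. (w - 2)*(w + 1) = 0, so they meet at w = -1, 2.
For w in [-1, 2], u = w**2 - 4*w - 3 is on the left; area = ∫[-1,2] (-(w**2 - w - 2)) dw = 9/2.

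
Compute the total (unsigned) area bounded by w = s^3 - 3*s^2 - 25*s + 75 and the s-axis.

The curve meets the s-axis where s^3 - 3*s^2 - 25*s + 75 = 0, i.e. (s - 5)*(s - 3)*(s + 5) = 0, at s = -5, 3, 5.
On [-5, 3] the curve lies above the axis; ∫[-5,3] (s^3 - 3*s^2 - 25*s + 75) ds = 512, giving area 512.
On [3, 5] the curve lies below the axis; ∫[3,5] (s^3 - 3*s^2 - 25*s + 75) ds = -12, giving area 12.
Total area = 512 + 12 = 524.

524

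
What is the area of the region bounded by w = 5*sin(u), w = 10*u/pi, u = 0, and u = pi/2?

5 - 5*pi/4

On [0, pi/2], (5*sin(u)) - (10*u/pi) = -10*u/pi + 5*sin(u) is ≥ 0 throughout, so the area is a single integral of |-10*u/pi + 5*sin(u)|.
∫[0,pi/2] (-10*u/pi + 5*sin(u)) du = 5 - 5*pi/4.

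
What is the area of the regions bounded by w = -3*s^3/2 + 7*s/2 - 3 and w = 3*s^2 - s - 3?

Set the curves equal: -3*s^3/2 + 7*s/2 - 3 = 3*s^2 - s - 3, so -3*s^3/2 - 3*s^2 + 9*s/2 = 0, which factors as -3*s*(s - 1)*(s + 3)/2 = 0. The curves meet at s = -3, 0, 1.
On [-3, 0], w = 3*s^2 - s - 3 is on top; that piece has area ∫[-3,0] (-(-3*s^3/2 - 3*s^2 + 9*s/2)) ds = 135/8.
On [0, 1], w = -3*s^3/2 + 7*s/2 - 3 is on top; that piece has area ∫[0,1] (-3*s^3/2 - 3*s^2 + 9*s/2) ds = 7/8.
Total enclosed area = 135/8 + 7/8 = 71/4.

71/4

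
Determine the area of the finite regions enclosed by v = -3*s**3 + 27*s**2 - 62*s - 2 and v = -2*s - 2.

Set the curves equal: -3*s**3 + 27*s**2 - 62*s - 2 = -2*s - 2, so -3*s**3 + 27*s**2 - 60*s = 0, which factors as -3*s*(s - 5)*(s - 4) = 0. The curves meet at s = 0, 4, 5.
On [0, 4], v = -2*s - 2 is on top; that piece has area ∫[0,4] (-(-3*s**3 + 27*s**2 - 60*s)) ds = 96.
On [4, 5], v = -3*s**3 + 27*s**2 - 62*s - 2 is on top; that piece has area ∫[4,5] (-3*s**3 + 27*s**2 - 60*s) ds = 9/4.
Total enclosed area = 96 + 9/4 = 393/4.

393/4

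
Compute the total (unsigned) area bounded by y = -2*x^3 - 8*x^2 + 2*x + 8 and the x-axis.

253/6

The curve meets the x-axis where -2*x^3 - 8*x^2 + 2*x + 8 = 0, i.e. -2*(x - 1)*(x + 1)*(x + 4) = 0, at x = -4, -1, 1.
On [-4, -1] the curve lies below the axis; ∫[-4,-1] (-2*x^3 - 8*x^2 + 2*x + 8) dx = -63/2, giving area 63/2.
On [-1, 1] the curve lies above the axis; ∫[-1,1] (-2*x^3 - 8*x^2 + 2*x + 8) dx = 32/3, giving area 32/3.
Total area = 63/2 + 32/3 = 253/6.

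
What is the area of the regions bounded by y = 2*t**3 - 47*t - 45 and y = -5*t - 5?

999/2

Set the curves equal: 2*t**3 - 47*t - 45 = -5*t - 5, so 2*t**3 - 42*t - 40 = 0, which factors as 2*(t - 5)*(t + 1)*(t + 4) = 0. The curves meet at t = -4, -1, 5.
On [-4, -1], y = 2*t**3 - 47*t - 45 is on top; that piece has area ∫[-4,-1] (2*t**3 - 42*t - 40) dt = 135/2.
On [-1, 5], y = -5*t - 5 is on top; that piece has area ∫[-1,5] (-(2*t**3 - 42*t - 40)) dt = 432.
Total enclosed area = 135/2 + 432 = 999/2.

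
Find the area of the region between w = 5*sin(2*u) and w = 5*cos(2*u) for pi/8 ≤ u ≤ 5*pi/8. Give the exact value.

On [pi/8, 5*pi/8], (5*sin(2*u)) - (5*cos(2*u)) = 5*sin(2*u) - 5*cos(2*u) is ≥ 0 throughout, so the area is a single integral of |5*sin(2*u) - 5*cos(2*u)|.
∫[pi/8,5*pi/8] (5*sin(2*u) - 5*cos(2*u)) du = 5*sqrt(2).

5*sqrt(2)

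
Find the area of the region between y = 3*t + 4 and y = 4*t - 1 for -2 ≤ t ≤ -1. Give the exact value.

On [-2, -1], (3*t + 4) - (4*t - 1) = -t + 5 is ≥ 0 throughout, so the area is a single integral of |-t + 5|.
∫[-2,-1] (-t + 5) dt = 13/2.

13/2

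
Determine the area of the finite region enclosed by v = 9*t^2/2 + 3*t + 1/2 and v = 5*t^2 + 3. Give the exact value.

16/3

Set the curves equal: 9*t^2/2 + 3*t + 1/2 = 5*t^2 + 3, so -t^2/2 + 3*t - 5/2 = 0, which factors as -(t - 5)*(t - 1)/2 = 0. The curves meet at t = 1, 5.
On [1, 5], v = 9*t^2/2 + 3*t + 1/2 is on top; that piece has area ∫[1,5] (-t^2/2 + 3*t - 5/2) dt = 16/3.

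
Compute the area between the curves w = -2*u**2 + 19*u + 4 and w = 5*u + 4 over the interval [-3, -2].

On [-3, -2], (-2*u**2 + 19*u + 4) - (5*u + 4) = -2*u**2 + 14*u is ≤ 0 throughout, so the area is a single integral of |-2*u**2 + 14*u|.
∫[-3,-2] (-2*u**2 + 14*u) du = -143/3; the area of that piece is 143/3.

143/3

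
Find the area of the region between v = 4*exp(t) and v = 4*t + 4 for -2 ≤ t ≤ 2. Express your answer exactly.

On [-2, 2], (4*exp(t)) - (4*t + 4) = -4*t + 4*exp(t) - 4 is ≥ 0 throughout, so the area is a single integral of |-4*t + 4*exp(t) - 4|.
∫[-2,2] (-4*t + 4*exp(t) - 4) dt = -16 - 4*exp(-2) + 4*exp(2).

-16 - 4*exp(-2) + 4*exp(2)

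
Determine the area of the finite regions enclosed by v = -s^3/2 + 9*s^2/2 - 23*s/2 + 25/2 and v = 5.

4

Set the curves equal: -s^3/2 + 9*s^2/2 - 23*s/2 + 25/2 = 5, so -s^3/2 + 9*s^2/2 - 23*s/2 + 15/2 = 0, which factors as -(s - 5)*(s - 3)*(s - 1)/2 = 0. The curves meet at s = 1, 3, 5.
On [1, 3], v = 5 is on top; that piece has area ∫[1,3] (-(-s^3/2 + 9*s^2/2 - 23*s/2 + 15/2)) ds = 2.
On [3, 5], v = -s^3/2 + 9*s^2/2 - 23*s/2 + 25/2 is on top; that piece has area ∫[3,5] (-s^3/2 + 9*s^2/2 - 23*s/2 + 15/2) ds = 2.
Total enclosed area = 2 + 2 = 4.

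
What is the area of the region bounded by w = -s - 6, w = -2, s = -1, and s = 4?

55/2

On [-1, 4], (-s - 6) - (-2) = -s - 4 is ≤ 0 throughout, so the area is a single integral of |-s - 4|.
∫[-1,4] (-s - 4) ds = -55/2; the area of that piece is 55/2.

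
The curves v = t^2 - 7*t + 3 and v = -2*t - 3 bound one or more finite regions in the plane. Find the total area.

Set the curves equal: t^2 - 7*t + 3 = -2*t - 3, so t^2 - 5*t + 6 = 0, which factors as (t - 3)*(t - 2) = 0. The curves meet at t = 2, 3.
On [2, 3], v = -2*t - 3 is on top; that piece has area ∫[2,3] (-(t^2 - 5*t + 6)) dt = 1/6.

1/6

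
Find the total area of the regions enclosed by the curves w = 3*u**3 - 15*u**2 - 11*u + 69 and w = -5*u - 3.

443/2

Set the curves equal: 3*u**3 - 15*u**2 - 11*u + 69 = -5*u - 3, so 3*u**3 - 15*u**2 - 6*u + 72 = 0, which factors as 3*(u - 4)*(u - 3)*(u + 2) = 0. The curves meet at u = -2, 3, 4.
On [-2, 3], w = 3*u**3 - 15*u**2 - 11*u + 69 is on top; that piece has area ∫[-2,3] (3*u**3 - 15*u**2 - 6*u + 72) du = 875/4.
On [3, 4], w = -5*u - 3 is on top; that piece has area ∫[3,4] (-(3*u**3 - 15*u**2 - 6*u + 72)) du = 11/4.
Total enclosed area = 875/4 + 11/4 = 443/2.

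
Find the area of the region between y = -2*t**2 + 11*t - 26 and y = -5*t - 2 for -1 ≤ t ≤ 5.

The difference (-2*t**2 + 11*t - 26) - (-5*t - 2) = -2*t**2 + 16*t - 24 changes sign at t = 2 inside [-1, 5], so split the integral there.
∫[-1,2] (-2*t**2 + 16*t - 24) dt = -54; the area of that piece is 54.
∫[2,5] (-2*t**2 + 16*t - 24) dt = 18.
Total area = 54 + 18 = 72.

72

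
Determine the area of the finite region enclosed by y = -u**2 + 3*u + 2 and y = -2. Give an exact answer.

125/6

Set the curves equal: -u**2 + 3*u + 2 = -2, so -u**2 + 3*u + 4 = 0, which factors as -(u - 4)*(u + 1) = 0. The curves meet at u = -1, 4.
On [-1, 4], y = -u**2 + 3*u + 2 is on top; that piece has area ∫[-1,4] (-u**2 + 3*u + 4) du = 125/6.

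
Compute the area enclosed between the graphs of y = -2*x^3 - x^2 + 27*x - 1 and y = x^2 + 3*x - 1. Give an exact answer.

Set the curves equal: -2*x^3 - x^2 + 27*x - 1 = x^2 + 3*x - 1, so -2*x^3 - 2*x^2 + 24*x = 0, which factors as -2*x*(x - 3)*(x + 4) = 0. The curves meet at x = -4, 0, 3.
On [-4, 0], y = x^2 + 3*x - 1 is on top; that piece has area ∫[-4,0] (-(-2*x^3 - 2*x^2 + 24*x)) dx = 320/3.
On [0, 3], y = -2*x^3 - x^2 + 27*x - 1 is on top; that piece has area ∫[0,3] (-2*x^3 - 2*x^2 + 24*x) dx = 99/2.
Total enclosed area = 320/3 + 99/2 = 937/6.

937/6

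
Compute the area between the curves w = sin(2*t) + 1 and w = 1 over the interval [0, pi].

The difference (sin(2*t) + 1) - (1) = sin(2*t) changes sign at t = pi/2 inside [0, pi], so split the integral there.
∫[0,pi/2] (sin(2*t)) dt = 1.
∫[pi/2,pi] (sin(2*t)) dt = -1; the area of that piece is 1.
Total area = 1 + 1 = 2.

2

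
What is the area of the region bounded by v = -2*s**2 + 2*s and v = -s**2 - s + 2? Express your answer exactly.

Set the curves equal: -2*s**2 + 2*s = -s**2 - s + 2, so -s**2 + 3*s - 2 = 0, which factors as -(s - 2)*(s - 1) = 0. The curves meet at s = 1, 2.
On [1, 2], v = -2*s**2 + 2*s is on top; that piece has area ∫[1,2] (-s**2 + 3*s - 2) ds = 1/6.

1/6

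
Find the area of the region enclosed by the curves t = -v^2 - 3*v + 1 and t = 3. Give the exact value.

1/6

Both boundary curves give t as a function of v, so integrate with respect to v. Setting them equal: -v^2 - 3*v - 2 = 0, i.e. -(v + 1)*(v + 2) = 0, so they meet at v = -2, -1.
For v in [-2, -1], t = -v^2 - 3*v + 1 is on the right; area = ∫[-2,-1] (-v^2 - 3*v - 2) dv = 1/6.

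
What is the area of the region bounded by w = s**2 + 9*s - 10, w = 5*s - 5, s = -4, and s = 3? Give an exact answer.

48

The difference (s**2 + 9*s - 10) - (5*s - 5) = s**2 + 4*s - 5 changes sign at s = 1 inside [-4, 3], so split the integral there.
∫[-4,1] (s**2 + 4*s - 5) ds = -100/3; the area of that piece is 100/3.
∫[1,3] (s**2 + 4*s - 5) ds = 44/3.
Total area = 100/3 + 44/3 = 48.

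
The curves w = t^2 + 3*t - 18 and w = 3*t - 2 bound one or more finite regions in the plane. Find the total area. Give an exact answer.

256/3

Set the curves equal: t^2 + 3*t - 18 = 3*t - 2, so t^2 - 16 = 0, which factors as (t - 4)*(t + 4) = 0. The curves meet at t = -4, 4.
On [-4, 4], w = 3*t - 2 is on top; that piece has area ∫[-4,4] (-(t^2 - 16)) dt = 256/3.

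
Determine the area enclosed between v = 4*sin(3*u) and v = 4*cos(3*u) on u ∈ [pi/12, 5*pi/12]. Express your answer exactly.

On [pi/12, 5*pi/12], (4*sin(3*u)) - (4*cos(3*u)) = 4*sin(3*u) - 4*cos(3*u) is ≥ 0 throughout, so the area is a single integral of |4*sin(3*u) - 4*cos(3*u)|.
∫[pi/12,5*pi/12] (4*sin(3*u) - 4*cos(3*u)) du = 8*sqrt(2)/3.

8*sqrt(2)/3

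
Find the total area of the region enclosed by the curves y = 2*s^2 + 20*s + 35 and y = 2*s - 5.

Set the curves equal: 2*s^2 + 20*s + 35 = 2*s - 5, so 2*s^2 + 18*s + 40 = 0, which factors as 2*(s + 4)*(s + 5) = 0. The curves meet at s = -5, -4.
On [-5, -4], y = 2*s - 5 is on top; that piece has area ∫[-5,-4] (-(2*s^2 + 18*s + 40)) ds = 1/3.

1/3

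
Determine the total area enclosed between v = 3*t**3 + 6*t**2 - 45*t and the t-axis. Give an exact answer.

The curve meets the t-axis where 3*t**3 + 6*t**2 - 45*t = 0, i.e. 3*t*(t - 3)*(t + 5) = 0, at t = -5, 0, 3.
On [-5, 0] the curve lies above the axis; ∫[-5,0] (3*t**3 + 6*t**2 - 45*t) dt = 1375/4, giving area 1375/4.
On [0, 3] the curve lies below the axis; ∫[0,3] (3*t**3 + 6*t**2 - 45*t) dt = -351/4, giving area 351/4.
Total area = 1375/4 + 351/4 = 863/2.

863/2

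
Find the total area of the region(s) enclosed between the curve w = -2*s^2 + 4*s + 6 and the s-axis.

64/3

The curve meets the s-axis where -2*s^2 + 4*s + 6 = 0, i.e. -2*(s - 3)*(s + 1) = 0, at s = -1, 3.
On [-1, 3] the curve lies above the axis; ∫[-1,3] (-2*s^2 + 4*s + 6) ds = 64/3, giving area 64/3.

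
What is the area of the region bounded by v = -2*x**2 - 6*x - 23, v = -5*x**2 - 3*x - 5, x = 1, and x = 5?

60

The difference (-2*x**2 - 6*x - 23) - (-5*x**2 - 3*x - 5) = 3*x**2 - 3*x - 18 changes sign at x = 3 inside [1, 5], so split the integral there.
∫[1,3] (3*x**2 - 3*x - 18) dx = -22; the area of that piece is 22.
∫[3,5] (3*x**2 - 3*x - 18) dx = 38.
Total area = 22 + 38 = 60.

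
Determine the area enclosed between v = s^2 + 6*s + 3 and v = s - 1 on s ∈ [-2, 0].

The difference (s^2 + 6*s + 3) - (s - 1) = s^2 + 5*s + 4 changes sign at s = -1 inside [-2, 0], so split the integral there.
∫[-2,-1] (s^2 + 5*s + 4) ds = -7/6; the area of that piece is 7/6.
∫[-1,0] (s^2 + 5*s + 4) ds = 11/6.
Total area = 7/6 + 11/6 = 3.

3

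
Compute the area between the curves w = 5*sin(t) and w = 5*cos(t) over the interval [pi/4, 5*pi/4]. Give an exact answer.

On [pi/4, 5*pi/4], (5*sin(t)) - (5*cos(t)) = 5*sin(t) - 5*cos(t) is ≥ 0 throughout, so the area is a single integral of |5*sin(t) - 5*cos(t)|.
∫[pi/4,5*pi/4] (5*sin(t) - 5*cos(t)) dt = 10*sqrt(2).

10*sqrt(2)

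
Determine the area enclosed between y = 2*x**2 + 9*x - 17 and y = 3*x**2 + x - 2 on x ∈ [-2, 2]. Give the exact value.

On [-2, 2], (2*x**2 + 9*x - 17) - (3*x**2 + x - 2) = -x**2 + 8*x - 15 is ≤ 0 throughout, so the area is a single integral of |-x**2 + 8*x - 15|.
∫[-2,2] (-x**2 + 8*x - 15) dx = -196/3; the area of that piece is 196/3.

196/3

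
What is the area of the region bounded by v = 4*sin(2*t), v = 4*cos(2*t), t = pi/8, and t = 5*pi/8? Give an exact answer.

On [pi/8, 5*pi/8], (4*sin(2*t)) - (4*cos(2*t)) = 4*sin(2*t) - 4*cos(2*t) is ≥ 0 throughout, so the area is a single integral of |4*sin(2*t) - 4*cos(2*t)|.
∫[pi/8,5*pi/8] (4*sin(2*t) - 4*cos(2*t)) dt = 4*sqrt(2).

4*sqrt(2)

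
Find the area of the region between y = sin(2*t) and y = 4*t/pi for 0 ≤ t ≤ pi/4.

On [0, pi/4], (sin(2*t)) - (4*t/pi) = -4*t/pi + sin(2*t) is ≥ 0 throughout, so the area is a single integral of |-4*t/pi + sin(2*t)|.
∫[0,pi/4] (-4*t/pi + sin(2*t)) dt = 1/2 - pi/8.

1/2 - pi/8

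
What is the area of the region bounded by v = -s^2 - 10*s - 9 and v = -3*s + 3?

1/6

Set the curves equal: -s^2 - 10*s - 9 = -3*s + 3, so -s^2 - 7*s - 12 = 0, which factors as -(s + 3)*(s + 4) = 0. The curves meet at s = -4, -3.
On [-4, -3], v = -s^2 - 10*s - 9 is on top; that piece has area ∫[-4,-3] (-s^2 - 7*s - 12) ds = 1/6.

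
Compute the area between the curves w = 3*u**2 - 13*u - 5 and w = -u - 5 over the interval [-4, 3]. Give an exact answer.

The difference (3*u**2 - 13*u - 5) - (-u - 5) = 3*u**2 - 12*u changes sign at u = 0 inside [-4, 3], so split the integral there.
∫[-4,0] (3*u**2 - 12*u) du = 160.
∫[0,3] (3*u**2 - 12*u) du = -27; the area of that piece is 27.
Total area = 160 + 27 = 187.

187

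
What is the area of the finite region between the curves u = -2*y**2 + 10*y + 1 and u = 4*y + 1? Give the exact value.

Both boundary curves give u as a function of y, so integrate with respect to y. Setting them equal: -2*y**2 + 6*y = 0, i.e. -2*y*(y - 3) = 0, so they meet at y = 0, 3.
For y in [0, 3], u = -2*y**2 + 10*y + 1 is on the right; area = ∫[0,3] (-2*y**2 + 6*y) dy = 9.

9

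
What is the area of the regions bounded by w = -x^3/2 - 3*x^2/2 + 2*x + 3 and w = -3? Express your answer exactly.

Set the curves equal: -x^3/2 - 3*x^2/2 + 2*x + 3 = -3, so -x^3/2 - 3*x^2/2 + 2*x + 6 = 0, which factors as -(x - 2)*(x + 2)*(x + 3)/2 = 0. The curves meet at x = -3, -2, 2.
On [-3, -2], w = -3 is on top; that piece has area ∫[-3,-2] (-(-x^3/2 - 3*x^2/2 + 2*x + 6)) dx = 3/8.
On [-2, 2], w = -x^3/2 - 3*x^2/2 + 2*x + 3 is on top; that piece has area ∫[-2,2] (-x^3/2 - 3*x^2/2 + 2*x + 6) dx = 16.
Total enclosed area = 3/8 + 16 = 131/8.

131/8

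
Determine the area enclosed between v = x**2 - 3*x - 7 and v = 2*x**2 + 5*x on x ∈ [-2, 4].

358/3

The difference (x**2 - 3*x - 7) - (2*x**2 + 5*x) = -x**2 - 8*x - 7 changes sign at x = -1 inside [-2, 4], so split the integral there.
∫[-2,-1] (-x**2 - 8*x - 7) dx = 8/3.
∫[-1,4] (-x**2 - 8*x - 7) dx = -350/3; the area of that piece is 350/3.
Total area = 8/3 + 350/3 = 358/3.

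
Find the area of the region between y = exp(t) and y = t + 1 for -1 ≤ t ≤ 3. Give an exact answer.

On [-1, 3], (exp(t)) - (t + 1) = -t + exp(t) - 1 is ≥ 0 throughout, so the area is a single integral of |-t + exp(t) - 1|.
∫[-1,3] (-t + exp(t) - 1) dt = -8 - exp(-1) + exp(3).

-8 - exp(-1) + exp(3)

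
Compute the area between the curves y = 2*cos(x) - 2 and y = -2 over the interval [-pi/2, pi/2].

4

On [-pi/2, pi/2], (2*cos(x) - 2) - (-2) = 2*cos(x) is ≥ 0 throughout, so the area is a single integral of |2*cos(x)|.
∫[-pi/2,pi/2] (2*cos(x)) dx = 4.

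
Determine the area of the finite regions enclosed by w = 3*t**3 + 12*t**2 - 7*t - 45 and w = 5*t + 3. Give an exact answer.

148

Set the curves equal: 3*t**3 + 12*t**2 - 7*t - 45 = 5*t + 3, so 3*t**3 + 12*t**2 - 12*t - 48 = 0, which factors as 3*(t - 2)*(t + 2)*(t + 4) = 0. The curves meet at t = -4, -2, 2.
On [-4, -2], w = 3*t**3 + 12*t**2 - 7*t - 45 is on top; that piece has area ∫[-4,-2] (3*t**3 + 12*t**2 - 12*t - 48) dt = 20.
On [-2, 2], w = 5*t + 3 is on top; that piece has area ∫[-2,2] (-(3*t**3 + 12*t**2 - 12*t - 48)) dt = 128.
Total enclosed area = 20 + 128 = 148.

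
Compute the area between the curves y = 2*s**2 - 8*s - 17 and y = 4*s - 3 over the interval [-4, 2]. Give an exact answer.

144

The difference (2*s**2 - 8*s - 17) - (4*s - 3) = 2*s**2 - 12*s - 14 changes sign at s = -1 inside [-4, 2], so split the integral there.
∫[-4,-1] (2*s**2 - 12*s - 14) ds = 90.
∫[-1,2] (2*s**2 - 12*s - 14) ds = -54; the area of that piece is 54.
Total area = 90 + 54 = 144.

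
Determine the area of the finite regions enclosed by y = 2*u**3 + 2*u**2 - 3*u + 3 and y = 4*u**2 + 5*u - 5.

71/3

Set the curves equal: 2*u**3 + 2*u**2 - 3*u + 3 = 4*u**2 + 5*u - 5, so 2*u**3 - 2*u**2 - 8*u + 8 = 0, which factors as 2*(u - 2)*(u - 1)*(u + 2) = 0. The curves meet at u = -2, 1, 2.
On [-2, 1], y = 2*u**3 + 2*u**2 - 3*u + 3 is on top; that piece has area ∫[-2,1] (2*u**3 - 2*u**2 - 8*u + 8) du = 45/2.
On [1, 2], y = 4*u**2 + 5*u - 5 is on top; that piece has area ∫[1,2] (-(2*u**3 - 2*u**2 - 8*u + 8)) du = 7/6.
Total enclosed area = 45/2 + 7/6 = 71/3.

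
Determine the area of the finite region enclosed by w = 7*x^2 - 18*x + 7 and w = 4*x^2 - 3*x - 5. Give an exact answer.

Set the curves equal: 7*x^2 - 18*x + 7 = 4*x^2 - 3*x - 5, so 3*x^2 - 15*x + 12 = 0, which factors as 3*(x - 4)*(x - 1) = 0. The curves meet at x = 1, 4.
On [1, 4], w = 4*x^2 - 3*x - 5 is on top; that piece has area ∫[1,4] (-(3*x^2 - 15*x + 12)) dx = 27/2.

27/2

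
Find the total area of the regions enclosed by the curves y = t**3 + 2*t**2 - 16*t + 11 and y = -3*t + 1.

Set the curves equal: t**3 + 2*t**2 - 16*t + 11 = -3*t + 1, so t**3 + 2*t**2 - 13*t + 10 = 0, which factors as (t - 2)*(t - 1)*(t + 5) = 0. The curves meet at t = -5, 1, 2.
On [-5, 1], y = t**3 + 2*t**2 - 16*t + 11 is on top; that piece has area ∫[-5,1] (t**3 + 2*t**2 - 13*t + 10) dt = 144.
On [1, 2], y = -3*t + 1 is on top; that piece has area ∫[1,2] (-(t**3 + 2*t**2 - 13*t + 10)) dt = 13/12.
Total enclosed area = 144 + 13/12 = 1741/12.

1741/12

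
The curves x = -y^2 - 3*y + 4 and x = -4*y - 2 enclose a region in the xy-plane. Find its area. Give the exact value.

125/6

Both boundary curves give x as a function of y, so integrate with respect to y. Setting them equal: -y^2 + y + 6 = 0, i.e. -(y - 3)*(y + 2) = 0, so they meet at y = -2, 3.
For y in [-2, 3], x = -y^2 - 3*y + 4 is on the right; area = ∫[-2,3] (-y^2 + y + 6) dy = 125/6.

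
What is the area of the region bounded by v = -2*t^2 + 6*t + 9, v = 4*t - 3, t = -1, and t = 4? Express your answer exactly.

The difference (-2*t^2 + 6*t + 9) - (4*t - 3) = -2*t^2 + 2*t + 12 changes sign at t = 3 inside [-1, 4], so split the integral there.
∫[-1,3] (-2*t^2 + 2*t + 12) dt = 112/3.
∫[3,4] (-2*t^2 + 2*t + 12) dt = -17/3; the area of that piece is 17/3.
Total area = 112/3 + 17/3 = 43.

43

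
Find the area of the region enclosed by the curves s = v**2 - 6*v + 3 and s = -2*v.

Both boundary curves give s as a function of v, so integrate with respect to v. Setting them equal: v**2 - 4*v + 3 = 0, i.e. (v - 3)*(v - 1) = 0, so they meet at v = 1, 3.
For v in [1, 3], s = v**2 - 6*v + 3 is on the left; area = ∫[1,3] (-(v**2 - 4*v + 3)) dv = 4/3.

4/3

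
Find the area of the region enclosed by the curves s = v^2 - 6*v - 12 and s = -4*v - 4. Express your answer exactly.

36

Both boundary curves give s as a function of v, so integrate with respect to v. Setting them equal: v^2 - 2*v - 8 = 0, i.e. (v - 4)*(v + 2) = 0, so they meet at v = -2, 4.
For v in [-2, 4], s = v^2 - 6*v - 12 is on the left; area = ∫[-2,4] (-(v^2 - 2*v - 8)) dv = 36.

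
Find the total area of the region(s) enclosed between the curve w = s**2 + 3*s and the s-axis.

The curve meets the s-axis where s**2 + 3*s = 0, i.e. s*(s + 3) = 0, at s = -3, 0.
On [-3, 0] the curve lies below the axis; ∫[-3,0] (s**2 + 3*s) ds = -9/2, giving area 9/2.

9/2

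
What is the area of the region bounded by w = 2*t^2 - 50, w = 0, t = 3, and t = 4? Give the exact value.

76/3

On [3, 4], (2*t^2 - 50) - (0) = 2*t^2 - 50 is ≤ 0 throughout, so the area is a single integral of |2*t^2 - 50|.
∫[3,4] (2*t^2 - 50) dt = -76/3; the area of that piece is 76/3.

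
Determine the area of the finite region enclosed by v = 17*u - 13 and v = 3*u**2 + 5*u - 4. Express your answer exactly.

4

Set the curves equal: 17*u - 13 = 3*u**2 + 5*u - 4, so -3*u**2 + 12*u - 9 = 0, which factors as -3*(u - 3)*(u - 1) = 0. The curves meet at u = 1, 3.
On [1, 3], v = 17*u - 13 is on top; that piece has area ∫[1,3] (-3*u**2 + 12*u - 9) du = 4.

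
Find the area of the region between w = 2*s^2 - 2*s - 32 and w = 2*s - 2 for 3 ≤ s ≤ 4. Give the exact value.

58/3

On [3, 4], (2*s^2 - 2*s - 32) - (2*s - 2) = 2*s^2 - 4*s - 30 is ≤ 0 throughout, so the area is a single integral of |2*s^2 - 4*s - 30|.
∫[3,4] (2*s^2 - 4*s - 30) ds = -58/3; the area of that piece is 58/3.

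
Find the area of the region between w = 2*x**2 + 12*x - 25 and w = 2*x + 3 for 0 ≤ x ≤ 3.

121/3

The difference (2*x**2 + 12*x - 25) - (2*x + 3) = 2*x**2 + 10*x - 28 changes sign at x = 2 inside [0, 3], so split the integral there.
∫[0,2] (2*x**2 + 10*x - 28) dx = -92/3; the area of that piece is 92/3.
∫[2,3] (2*x**2 + 10*x - 28) dx = 29/3.
Total area = 92/3 + 29/3 = 121/3.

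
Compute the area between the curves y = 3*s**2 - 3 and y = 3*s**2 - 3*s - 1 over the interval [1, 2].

5/2

On [1, 2], (3*s**2 - 3) - (3*s**2 - 3*s - 1) = 3*s - 2 is ≥ 0 throughout, so the area is a single integral of |3*s - 2|.
∫[1,2] (3*s - 2) ds = 5/2.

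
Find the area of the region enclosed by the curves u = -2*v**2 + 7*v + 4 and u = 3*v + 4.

Both boundary curves give u as a function of v, so integrate with respect to v. Setting them equal: -2*v**2 + 4*v = 0, i.e. -2*v*(v - 2) = 0, so they meet at v = 0, 2.
For v in [0, 2], u = -2*v**2 + 7*v + 4 is on the right; area = ∫[0,2] (-2*v**2 + 4*v) dv = 8/3.

8/3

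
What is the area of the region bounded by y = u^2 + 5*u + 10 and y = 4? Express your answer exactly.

1/6

Set the curves equal: u^2 + 5*u + 10 = 4, so u^2 + 5*u + 6 = 0, which factors as (u + 2)*(u + 3) = 0. The curves meet at u = -3, -2.
On [-3, -2], y = 4 is on top; that piece has area ∫[-3,-2] (-(u^2 + 5*u + 6)) du = 1/6.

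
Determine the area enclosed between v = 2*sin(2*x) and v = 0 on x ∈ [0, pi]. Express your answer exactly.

4

The difference (2*sin(2*x)) - (0) = 2*sin(2*x) changes sign at x = pi/2 inside [0, pi], so split the integral there.
∫[0,pi/2] (2*sin(2*x)) dx = 2.
∫[pi/2,pi] (2*sin(2*x)) dx = -2; the area of that piece is 2.
Total area = 2 + 2 = 4.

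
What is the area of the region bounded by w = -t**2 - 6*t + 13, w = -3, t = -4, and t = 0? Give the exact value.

On [-4, 0], (-t**2 - 6*t + 13) - (-3) = -t**2 - 6*t + 16 is ≥ 0 throughout, so the area is a single integral of |-t**2 - 6*t + 16|.
∫[-4,0] (-t**2 - 6*t + 16) dt = 272/3.

272/3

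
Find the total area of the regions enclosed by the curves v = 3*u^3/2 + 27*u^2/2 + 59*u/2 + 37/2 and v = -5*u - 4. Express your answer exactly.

12

Set the curves equal: 3*u^3/2 + 27*u^2/2 + 59*u/2 + 37/2 = -5*u - 4, so 3*u^3/2 + 27*u^2/2 + 69*u/2 + 45/2 = 0, which factors as 3*(u + 1)*(u + 3)*(u + 5)/2 = 0. The curves meet at u = -5, -3, -1.
On [-5, -3], v = 3*u^3/2 + 27*u^2/2 + 59*u/2 + 37/2 is on top; that piece has area ∫[-5,-3] (3*u^3/2 + 27*u^2/2 + 69*u/2 + 45/2) du = 6.
On [-3, -1], v = -5*u - 4 is on top; that piece has area ∫[-3,-1] (-(3*u^3/2 + 27*u^2/2 + 69*u/2 + 45/2)) du = 6.
Total enclosed area = 6 + 6 = 12.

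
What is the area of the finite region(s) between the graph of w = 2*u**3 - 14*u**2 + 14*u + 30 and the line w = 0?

The curve meets the u-axis where 2*u**3 - 14*u**2 + 14*u + 30 = 0, i.e. 2*(u - 5)*(u - 3)*(u + 1) = 0, at u = -1, 3, 5.
On [-1, 3] the curve lies above the axis; ∫[-1,3] (2*u**3 - 14*u**2 + 14*u + 30) du = 256/3, giving area 256/3.
On [3, 5] the curve lies below the axis; ∫[3,5] (2*u**3 - 14*u**2 + 14*u + 30) du = -40/3, giving area 40/3.
Total area = 256/3 + 40/3 = 296/3.

296/3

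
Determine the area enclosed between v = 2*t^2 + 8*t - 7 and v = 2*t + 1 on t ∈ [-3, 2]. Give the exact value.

43

The difference (2*t^2 + 8*t - 7) - (2*t + 1) = 2*t^2 + 6*t - 8 changes sign at t = 1 inside [-3, 2], so split the integral there.
∫[-3,1] (2*t^2 + 6*t - 8) dt = -112/3; the area of that piece is 112/3.
∫[1,2] (2*t^2 + 6*t - 8) dt = 17/3.
Total area = 112/3 + 17/3 = 43.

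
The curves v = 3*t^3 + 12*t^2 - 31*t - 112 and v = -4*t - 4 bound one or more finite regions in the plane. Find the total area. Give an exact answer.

Set the curves equal: 3*t^3 + 12*t^2 - 31*t - 112 = -4*t - 4, so 3*t^3 + 12*t^2 - 27*t - 108 = 0, which factors as 3*(t - 3)*(t + 3)*(t + 4) = 0. The curves meet at t = -4, -3, 3.
On [-4, -3], v = 3*t^3 + 12*t^2 - 31*t - 112 is on top; that piece has area ∫[-4,-3] (3*t^3 + 12*t^2 - 27*t - 108) dt = 13/4.
On [-3, 3], v = -4*t - 4 is on top; that piece has area ∫[-3,3] (-(3*t^3 + 12*t^2 - 27*t - 108)) dt = 432.
Total enclosed area = 13/4 + 432 = 1741/4.

1741/4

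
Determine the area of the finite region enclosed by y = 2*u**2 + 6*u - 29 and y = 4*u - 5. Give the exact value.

343/3

Set the curves equal: 2*u**2 + 6*u - 29 = 4*u - 5, so 2*u**2 + 2*u - 24 = 0, which factors as 2*(u - 3)*(u + 4) = 0. The curves meet at u = -4, 3.
On [-4, 3], y = 4*u - 5 is on top; that piece has area ∫[-4,3] (-(2*u**2 + 2*u - 24)) du = 343/3.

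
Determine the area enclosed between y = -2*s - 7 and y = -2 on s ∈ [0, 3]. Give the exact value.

On [0, 3], (-2*s - 7) - (-2) = -2*s - 5 is ≤ 0 throughout, so the area is a single integral of |-2*s - 5|.
∫[0,3] (-2*s - 5) ds = -24; the area of that piece is 24.

24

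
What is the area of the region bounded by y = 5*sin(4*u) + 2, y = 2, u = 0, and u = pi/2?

5

The difference (5*sin(4*u) + 2) - (2) = 5*sin(4*u) changes sign at u = pi/4 inside [0, pi/2], so split the integral there.
∫[0,pi/4] (5*sin(4*u)) du = 5/2.
∫[pi/4,pi/2] (5*sin(4*u)) du = -5/2; the area of that piece is 5/2.
Total area = 5/2 + 5/2 = 5.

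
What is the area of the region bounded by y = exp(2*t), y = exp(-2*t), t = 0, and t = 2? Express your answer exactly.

-1 + exp(-4)/2 + exp(4)/2

On [0, 2], (exp(2*t)) - (exp(-2*t)) = exp(2*t) - exp(-2*t) is ≥ 0 throughout, so the area is a single integral of |exp(2*t) - exp(-2*t)|.
∫[0,2] (exp(2*t) - exp(-2*t)) dt = -1 + exp(-4)/2 + exp(4)/2.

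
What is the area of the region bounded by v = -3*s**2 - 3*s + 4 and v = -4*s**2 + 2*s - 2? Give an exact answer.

Set the curves equal: -3*s**2 - 3*s + 4 = -4*s**2 + 2*s - 2, so s**2 - 5*s + 6 = 0, which factors as (s - 3)*(s - 2) = 0. The curves meet at s = 2, 3.
On [2, 3], v = -4*s**2 + 2*s - 2 is on top; that piece has area ∫[2,3] (-(s**2 - 5*s + 6)) ds = 1/6.

1/6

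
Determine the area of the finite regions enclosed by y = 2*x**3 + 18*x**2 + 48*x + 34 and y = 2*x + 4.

Set the curves equal: 2*x**3 + 18*x**2 + 48*x + 34 = 2*x + 4, so 2*x**3 + 18*x**2 + 46*x + 30 = 0, which factors as 2*(x + 1)*(x + 3)*(x + 5) = 0. The curves meet at x = -5, -3, -1.
On [-5, -3], y = 2*x**3 + 18*x**2 + 48*x + 34 is on top; that piece has area ∫[-5,-3] (2*x**3 + 18*x**2 + 46*x + 30) dx = 8.
On [-3, -1], y = 2*x + 4 is on top; that piece has area ∫[-3,-1] (-(2*x**3 + 18*x**2 + 46*x + 30)) dx = 8.
Total enclosed area = 8 + 8 = 16.

16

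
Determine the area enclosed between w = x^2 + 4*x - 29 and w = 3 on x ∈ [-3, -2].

107/3

On [-3, -2], (x^2 + 4*x - 29) - (3) = x^2 + 4*x - 32 is ≤ 0 throughout, so the area is a single integral of |x^2 + 4*x - 32|.
∫[-3,-2] (x^2 + 4*x - 32) dx = -107/3; the area of that piece is 107/3.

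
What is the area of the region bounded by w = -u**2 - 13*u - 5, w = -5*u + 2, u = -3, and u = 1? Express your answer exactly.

24

The difference (-u**2 - 13*u - 5) - (-5*u + 2) = -u**2 - 8*u - 7 changes sign at u = -1 inside [-3, 1], so split the integral there.
∫[-3,-1] (-u**2 - 8*u - 7) du = 28/3.
∫[-1,1] (-u**2 - 8*u - 7) du = -44/3; the area of that piece is 44/3.
Total area = 28/3 + 44/3 = 24.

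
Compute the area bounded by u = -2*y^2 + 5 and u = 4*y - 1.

Both boundary curves give u as a function of y, so integrate with respect to y. Setting them equal: -2*y^2 - 4*y + 6 = 0, i.e. -2*(y - 1)*(y + 3) = 0, so they meet at y = -3, 1.
For y in [-3, 1], u = -2*y^2 + 5 is on the right; area = ∫[-3,1] (-2*y^2 - 4*y + 6) dy = 64/3.

64/3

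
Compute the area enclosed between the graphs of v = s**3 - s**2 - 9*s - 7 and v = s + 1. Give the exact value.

443/6

Set the curves equal: s**3 - s**2 - 9*s - 7 = s + 1, so s**3 - s**2 - 10*s - 8 = 0, which factors as (s - 4)*(s + 1)*(s + 2) = 0. The curves meet at s = -2, -1, 4.
On [-2, -1], v = s**3 - s**2 - 9*s - 7 is on top; that piece has area ∫[-2,-1] (s**3 - s**2 - 10*s - 8) ds = 11/12.
On [-1, 4], v = s + 1 is on top; that piece has area ∫[-1,4] (-(s**3 - s**2 - 10*s - 8)) ds = 875/12.
Total enclosed area = 11/12 + 875/12 = 443/6.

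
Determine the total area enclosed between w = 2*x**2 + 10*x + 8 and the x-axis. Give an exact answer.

The curve meets the x-axis where 2*x**2 + 10*x + 8 = 0, i.e. 2*(x + 1)*(x + 4) = 0, at x = -4, -1.
On [-4, -1] the curve lies below the axis; ∫[-4,-1] (2*x**2 + 10*x + 8) dx = -9, giving area 9.

9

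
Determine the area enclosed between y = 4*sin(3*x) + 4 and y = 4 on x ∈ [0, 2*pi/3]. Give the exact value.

The difference (4*sin(3*x) + 4) - (4) = 4*sin(3*x) changes sign at x = pi/3 inside [0, 2*pi/3], so split the integral there.
∫[0,pi/3] (4*sin(3*x)) dx = 8/3.
∫[pi/3,2*pi/3] (4*sin(3*x)) dx = -8/3; the area of that piece is 8/3.
Total area = 8/3 + 8/3 = 16/3.

16/3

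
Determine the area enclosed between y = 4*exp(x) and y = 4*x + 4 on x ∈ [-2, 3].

On [-2, 3], (4*exp(x)) - (4*x + 4) = -4*x + 4*exp(x) - 4 is ≥ 0 throughout, so the area is a single integral of |-4*x + 4*exp(x) - 4|.
∫[-2,3] (-4*x + 4*exp(x) - 4) dx = -30 - 4*exp(-2) + 4*exp(3).

-30 - 4*exp(-2) + 4*exp(3)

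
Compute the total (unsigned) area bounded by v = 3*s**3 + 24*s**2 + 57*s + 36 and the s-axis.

The curve meets the s-axis where 3*s**3 + 24*s**2 + 57*s + 36 = 0, i.e. 3*(s + 1)*(s + 3)*(s + 4) = 0, at s = -4, -3, -1.
On [-4, -3] the curve lies above the axis; ∫[-4,-3] (3*s**3 + 24*s**2 + 57*s + 36) ds = 5/4, giving area 5/4.
On [-3, -1] the curve lies below the axis; ∫[-3,-1] (3*s**3 + 24*s**2 + 57*s + 36) ds = -8, giving area 8.
Total area = 5/4 + 8 = 37/4.

37/4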